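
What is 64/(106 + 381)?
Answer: 64/487 ≈ 0.13142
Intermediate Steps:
64/(106 + 381) = 64/487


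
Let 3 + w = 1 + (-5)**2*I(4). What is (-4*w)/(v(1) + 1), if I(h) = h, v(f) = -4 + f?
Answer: 196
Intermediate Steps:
w = 98 (w = -3 + (1 + (-5)**2*4) = -3 + (1 + 25*4) = -3 + (1 + 100) = -3 + 101 = 98)
(-4*w)/(v(1) + 1) = (-4*98)/((-4 + 1) + 1) = -392/(-3 + 1) = -392/(-2) = -392*(-1/2) = 196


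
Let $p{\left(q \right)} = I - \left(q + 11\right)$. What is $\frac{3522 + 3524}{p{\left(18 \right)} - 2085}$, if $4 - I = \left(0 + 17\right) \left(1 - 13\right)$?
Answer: $- \frac{3523}{953} \approx -3.6967$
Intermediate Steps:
$I = 208$ ($I = 4 - \left(0 + 17\right) \left(1 - 13\right) = 4 - 17 \left(-12\right) = 4 - -204 = 4 + 204 = 208$)
$p{\left(q \right)} = 197 - q$ ($p{\left(q \right)} = 208 - \left(q + 11\right) = 208 - \left(11 + q\right) = 197 - q$)
$\frac{3522 + 3524}{p{\left(18 \right)} - 2085} = \frac{3522 + 3524}{\left(197 - 18\right) - 2085} = \frac{7046}{\left(197 - 18\right) - 2085} = \frac{7046}{179 - 2085} = \frac{7046}{-1906} = 7046 \left(- \frac{1}{1906}\right) = - \frac{3523}{953}$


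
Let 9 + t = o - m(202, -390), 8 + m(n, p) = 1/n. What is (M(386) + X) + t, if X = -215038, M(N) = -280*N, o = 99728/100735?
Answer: -6574957233609/20348470 ≈ -3.2312e+5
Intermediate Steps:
m(n, p) = -8 + 1/n
o = 99728/100735 (o = 99728*(1/100735) = 99728/100735 ≈ 0.99000)
t = -304149/20348470 (t = -9 + (99728/100735 - (-8 + 1/202)) = -9 + (99728/100735 - 1*(-1615/202)) = -9 + (99728/100735 + 1615/202) = -9 + 182832081/20348470 = -304149/20348470 ≈ -0.014947)
(M(386) + X) + t = (-280*386 - 215038) - 304149/20348470 = (-108080 - 215038) - 304149/20348470 = -323118 - 304149/20348470 = -6574957233609/20348470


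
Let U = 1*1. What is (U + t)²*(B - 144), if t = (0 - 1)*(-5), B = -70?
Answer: -7704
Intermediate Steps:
t = 5 (t = -1*(-5) = 5)
U = 1
(U + t)²*(B - 144) = (1 + 5)²*(-70 - 144) = 6²*(-214) = 36*(-214) = -7704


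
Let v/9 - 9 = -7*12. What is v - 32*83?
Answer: -3331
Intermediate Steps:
v = -675 (v = 81 + 9*(-7*12) = 81 + 9*(-84) = 81 - 756 = -675)
v - 32*83 = -675 - 32*83 = -675 - 2656 = -3331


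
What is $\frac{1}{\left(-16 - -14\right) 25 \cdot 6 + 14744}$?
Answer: $\frac{1}{14444} \approx 6.9233 \cdot 10^{-5}$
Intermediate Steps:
$\frac{1}{\left(-16 - -14\right) 25 \cdot 6 + 14744} = \frac{1}{\left(-16 + 14\right) 25 \cdot 6 + 14744} = \frac{1}{\left(-2\right) 25 \cdot 6 + 14744} = \frac{1}{\left(-50\right) 6 + 14744} = \frac{1}{-300 + 14744} = \frac{1}{14444}$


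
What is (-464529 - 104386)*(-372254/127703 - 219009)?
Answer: 15911686991909615/127703 ≈ 1.2460e+11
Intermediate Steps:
(-464529 - 104386)*(-372254/127703 - 219009) = -568915*(-372254*1/127703 - 219009) = -568915*(-372254/127703 - 219009) = -568915*(-27968478581/127703) = 15911686991909615/127703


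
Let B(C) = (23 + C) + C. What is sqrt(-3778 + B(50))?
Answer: I*sqrt(3655) ≈ 60.457*I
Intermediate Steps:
B(C) = 23 + 2*C
sqrt(-3778 + B(50)) = sqrt(-3778 + (23 + 2*50)) = sqrt(-3778 + (23 + 100)) = sqrt(-3778 + 123) = sqrt(-3655) = I*sqrt(3655)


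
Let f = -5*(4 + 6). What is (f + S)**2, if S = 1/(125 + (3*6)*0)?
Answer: 39050001/15625 ≈ 2499.2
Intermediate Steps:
f = -50 (f = -5*10 = -50)
S = 1/125 (S = 1/(125 + 18*0) = 1/(125 + 0) = 1/125 ≈ 0.0080000)
(f + S)**2 = (-50 + 1/125)**2 = (-6249/125)**2 = 39050001/15625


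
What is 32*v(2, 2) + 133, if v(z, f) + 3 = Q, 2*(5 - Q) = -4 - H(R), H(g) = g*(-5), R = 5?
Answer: -139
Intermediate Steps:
H(g) = -5*g
Q = -11/2 (Q = 5 - (-4 - (-5)*5)/2 = 5 - (-4 - 1*(-25))/2 = 5 - (-4 + 25)/2 = 5 - ½*21 = 5 - 21/2 = -11/2 ≈ -5.5000)
v(z, f) = -17/2 (v(z, f) = -3 - 11/2 = -17/2)
32*v(2, 2) + 133 = 32*(-17/2) + 133 = -272 + 133 = -139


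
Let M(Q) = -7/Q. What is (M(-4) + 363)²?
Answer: 2128681/16 ≈ 1.3304e+5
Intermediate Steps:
(M(-4) + 363)² = (-7/(-4) + 363)² = (-7*(-¼) + 363)² = (7/4 + 363)² = (1459/4)² = 2128681/16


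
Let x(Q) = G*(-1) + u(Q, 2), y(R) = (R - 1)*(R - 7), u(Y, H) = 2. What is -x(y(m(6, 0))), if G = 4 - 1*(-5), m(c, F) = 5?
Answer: 7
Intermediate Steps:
G = 9 (G = 4 + 5 = 9)
y(R) = (-1 + R)*(-7 + R)
x(Q) = -7 (x(Q) = 9*(-1) + 2 = -9 + 2 = -7)
-x(y(m(6, 0))) = -1*(-7) = 7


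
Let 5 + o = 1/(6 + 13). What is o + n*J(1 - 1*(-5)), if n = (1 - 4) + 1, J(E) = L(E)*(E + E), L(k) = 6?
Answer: -2830/19 ≈ -148.95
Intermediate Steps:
o = -94/19 (o = -5 + 1/(6 + 13) = -5 + 1/19 = -94/19 ≈ -4.9474)
J(E) = 12*E (J(E) = 6*(E + E) = 6*(2*E) = 12*E)
n = -2 (n = -3 + 1 = -2)
o + n*J(1 - 1*(-5)) = -94/19 - 24*(1 - 1*(-5)) = -94/19 - 24*(1 + 5) = -94/19 - 24*6 = -94/19 - 2*72 = -94/19 - 144 = -2830/19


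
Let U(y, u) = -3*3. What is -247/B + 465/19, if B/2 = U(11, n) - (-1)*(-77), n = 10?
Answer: 84673/3268 ≈ 25.910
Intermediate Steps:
U(y, u) = -9
B = -172 (B = 2*(-9 - (-1)*(-77)) = 2*(-9 - 1*77) = 2*(-9 - 77) = 2*(-86) = -172)
-247/B + 465/19 = -247/(-172) + 465/19 = -247*(-1/172) + 465*(1/19) = 247/172 + 465/19 = 84673/3268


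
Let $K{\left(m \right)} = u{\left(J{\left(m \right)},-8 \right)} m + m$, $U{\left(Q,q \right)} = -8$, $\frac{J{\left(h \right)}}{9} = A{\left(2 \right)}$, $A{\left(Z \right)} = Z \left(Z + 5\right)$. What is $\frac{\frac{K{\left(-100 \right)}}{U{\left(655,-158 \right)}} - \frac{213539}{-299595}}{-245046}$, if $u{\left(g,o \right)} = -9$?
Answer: $\frac{29745961}{73414556370} \approx 0.00040518$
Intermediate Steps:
$A{\left(Z \right)} = Z \left(5 + Z\right)$
$J{\left(h \right)} = 126$ ($J{\left(h \right)} = 9 \cdot 2 \left(5 + 2\right) = 9 \cdot 2 \cdot 7 = 9 \cdot 14 = 126$)
$K{\left(m \right)} = - 8 m$ ($K{\left(m \right)} = - 9 m + m = - 8 m$)
$\frac{\frac{K{\left(-100 \right)}}{U{\left(655,-158 \right)}} - \frac{213539}{-299595}}{-245046} = \frac{\frac{\left(-8\right) \left(-100\right)}{-8} - \frac{213539}{-299595}}{-245046} = \left(800 \left(- \frac{1}{8}\right) - - \frac{213539}{299595}\right) \left(- \frac{1}{245046}\right) = \left(-100 + \frac{213539}{299595}\right) \left(- \frac{1}{245046}\right) = \left(- \frac{29745961}{299595}\right) \left(- \frac{1}{245046}\right) = \frac{29745961}{73414556370}$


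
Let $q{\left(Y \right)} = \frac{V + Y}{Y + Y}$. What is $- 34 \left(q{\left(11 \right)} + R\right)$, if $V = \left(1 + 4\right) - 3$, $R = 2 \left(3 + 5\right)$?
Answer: $- \frac{6205}{11} \approx -564.09$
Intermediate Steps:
$R = 16$ ($R = 2 \cdot 8 = 16$)
$V = 2$ ($V = 5 - 3 = 2$)
$q{\left(Y \right)} = \frac{2 + Y}{2 Y}$ ($q{\left(Y \right)} = \frac{2 + Y}{Y + Y} = \frac{2 + Y}{2 Y}$)
$- 34 \left(q{\left(11 \right)} + R\right) = - 34 \left(\frac{2 + 11}{2 \cdot 11} + 16\right) = - 34 \left(\frac{1}{2} \cdot \frac{1}{11} \cdot 13 + 16\right) = - 34 \left(\frac{13}{22} + 16\right) = \left(-34\right) \frac{365}{22} = - \frac{6205}{11}$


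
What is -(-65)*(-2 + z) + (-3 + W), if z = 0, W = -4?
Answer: -137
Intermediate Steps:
-(-65)*(-2 + z) + (-3 + W) = -(-65)*(-2 + 0) + (-3 - 4) = -(-65)*(-2) - 7 = -13*10 - 7 = -130 - 7 = -137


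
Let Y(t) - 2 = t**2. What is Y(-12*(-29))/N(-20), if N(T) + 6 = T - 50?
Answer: -3187/2 ≈ -1593.5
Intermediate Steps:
N(T) = -56 + T (N(T) = -6 + (T - 50) = -6 + (-50 + T) = -56 + T)
Y(t) = 2 + t**2
Y(-12*(-29))/N(-20) = (2 + (-12*(-29))**2)/(-56 - 20) = (2 + 348**2)/(-76) = (2 + 121104)*(-1/76) = 121106*(-1/76) = -3187/2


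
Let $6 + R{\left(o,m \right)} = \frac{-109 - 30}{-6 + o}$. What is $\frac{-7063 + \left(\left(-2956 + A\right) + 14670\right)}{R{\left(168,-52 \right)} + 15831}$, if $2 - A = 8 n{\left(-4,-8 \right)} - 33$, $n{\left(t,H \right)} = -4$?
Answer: $\frac{764316}{2563511} \approx 0.29815$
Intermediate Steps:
$A = 67$ ($A = 2 - \left(8 \left(-4\right) - 33\right) = 2 - \left(-32 - 33\right) = 2 - -65 = 2 + 65 = 67$)
$R{\left(o,m \right)} = -6 - \frac{139}{-6 + o}$ ($R{\left(o,m \right)} = -6 + \frac{-109 - 30}{-6 + o} = -6 - \frac{139}{-6 + o}$)
$\frac{-7063 + \left(\left(-2956 + A\right) + 14670\right)}{R{\left(168,-52 \right)} + 15831} = \frac{-7063 + \left(\left(-2956 + 67\right) + 14670\right)}{\frac{-103 - 1008}{-6 + 168} + 15831} = \frac{-7063 + \left(-2889 + 14670\right)}{\frac{-103 - 1008}{162} + 15831} = \frac{-7063 + 11781}{\frac{1}{162} \left(-1111\right) + 15831} = \frac{4718}{- \frac{1111}{162} + 15831} = \frac{4718}{\frac{2563511}{162}} = 4718 \cdot \frac{162}{2563511} = \frac{764316}{2563511}$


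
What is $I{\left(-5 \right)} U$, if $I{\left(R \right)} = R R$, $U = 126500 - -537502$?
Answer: $16600050$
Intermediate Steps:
$U = 664002$ ($U = 126500 + 537502 = 664002$)
$I{\left(R \right)} = R^{2}$
$I{\left(-5 \right)} U = \left(-5\right)^{2} \cdot 664002 = 25 \cdot 664002 = 16600050$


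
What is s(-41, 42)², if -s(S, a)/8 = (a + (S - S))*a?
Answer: 199148544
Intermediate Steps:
s(S, a) = -8*a² (s(S, a) = -8*(a + (S - S))*a = -8*(a + 0)*a = -8*a*a = -8*a²)
s(-41, 42)² = (-8*42²)² = (-8*1764)² = (-14112)² = 199148544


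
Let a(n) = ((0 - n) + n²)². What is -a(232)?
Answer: -2872102464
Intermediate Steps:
a(n) = (n² - n)² (a(n) = (-n + n²)² = (n² - n)²)
-a(232) = -232²*(-1 + 232)² = -53824*231² = -53824*53361 = -1*2872102464 = -2872102464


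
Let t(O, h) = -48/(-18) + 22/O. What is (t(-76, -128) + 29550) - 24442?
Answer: 582583/114 ≈ 5110.4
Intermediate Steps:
t(O, h) = 8/3 + 22/O (t(O, h) = -48*(-1/18) + 22/O = 8/3 + 22/O)
(t(-76, -128) + 29550) - 24442 = ((8/3 + 22/(-76)) + 29550) - 24442 = ((8/3 + 22*(-1/76)) + 29550) - 24442 = ((8/3 - 11/38) + 29550) - 24442 = (271/114 + 29550) - 24442 = 3368971/114 - 24442 = 582583/114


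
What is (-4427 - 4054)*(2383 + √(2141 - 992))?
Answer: -20210223 - 8481*√1149 ≈ -2.0498e+7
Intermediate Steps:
(-4427 - 4054)*(2383 + √(2141 - 992)) = -8481*(2383 + √1149) = -20210223 - 8481*√1149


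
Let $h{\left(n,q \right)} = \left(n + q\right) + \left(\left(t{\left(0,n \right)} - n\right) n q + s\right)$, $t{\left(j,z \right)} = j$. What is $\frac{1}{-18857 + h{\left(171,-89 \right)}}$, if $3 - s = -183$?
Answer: $\frac{1}{2583860} \approx 3.8702 \cdot 10^{-7}$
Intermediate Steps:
$s = 186$ ($s = 3 - -183 = 3 + 183 = 186$)
$h{\left(n,q \right)} = 186 + n + q - q n^{2}$ ($h{\left(n,q \right)} = \left(n + q\right) + \left(\left(0 - n\right) n q + 186\right) = \left(n + q\right) + \left(- n n q + 186\right) = \left(n + q\right) + \left(- n^{2} q + 186\right) = \left(n + q\right) - \left(-186 + q n^{2}\right) = 186 + n + q - q n^{2}$)
$\frac{1}{-18857 + h{\left(171,-89 \right)}} = \frac{1}{-18857 + \left(186 + 171 - 89 - - 89 \cdot 171^{2}\right)} = \frac{1}{-18857 + \left(186 + 171 - 89 - \left(-89\right) 29241\right)} = \frac{1}{-18857 + \left(186 + 171 - 89 + 2602449\right)} = \frac{1}{-18857 + 2602717} = \frac{1}{2583860}$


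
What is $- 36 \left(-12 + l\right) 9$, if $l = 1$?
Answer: $3564$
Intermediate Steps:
$- 36 \left(-12 + l\right) 9 = - 36 \left(-12 + 1\right) 9 = \left(-36\right) \left(-11\right) 9 = 396 \cdot 9 = 3564$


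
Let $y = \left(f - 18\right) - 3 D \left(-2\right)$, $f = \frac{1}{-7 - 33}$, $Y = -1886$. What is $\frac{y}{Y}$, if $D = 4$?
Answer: $\frac{2163}{9430} \approx 0.22937$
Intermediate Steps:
$f = - \frac{1}{40}$ ($f = \frac{1}{-40} = - \frac{1}{40} \approx -0.025$)
$y = - \frac{2163}{5}$ ($y = \left(- \frac{1}{40} - 18\right) \left(-3\right) 4 \left(-2\right) = - \frac{721 \left(\left(-12\right) \left(-2\right)\right)}{40} = \left(- \frac{721}{40}\right) 24 = - \frac{2163}{5} \approx -432.6$)
$\frac{y}{Y} = - \frac{2163}{5 \left(-1886\right)} = \left(- \frac{2163}{5}\right) \left(- \frac{1}{1886}\right) = \frac{2163}{9430}$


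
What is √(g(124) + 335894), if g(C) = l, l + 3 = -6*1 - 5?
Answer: 6*√9330 ≈ 579.55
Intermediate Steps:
l = -14 (l = -3 + (-6*1 - 5) = -3 + (-6 - 5) = -3 - 11 = -14)
g(C) = -14
√(g(124) + 335894) = √(-14 + 335894) = √335880 = 6*√9330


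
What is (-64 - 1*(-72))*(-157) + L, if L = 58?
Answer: -1198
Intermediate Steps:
(-64 - 1*(-72))*(-157) + L = (-64 - 1*(-72))*(-157) + 58 = (-64 + 72)*(-157) + 58 = 8*(-157) + 58 = -1256 + 58 = -1198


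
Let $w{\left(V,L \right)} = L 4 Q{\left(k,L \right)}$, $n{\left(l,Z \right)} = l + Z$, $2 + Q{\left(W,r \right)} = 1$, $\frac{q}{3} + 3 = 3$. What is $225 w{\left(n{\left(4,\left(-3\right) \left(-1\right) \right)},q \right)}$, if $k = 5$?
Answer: $0$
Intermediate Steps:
$q = 0$ ($q = -9 + 3 \cdot 3 = -9 + 9 = 0$)
$Q{\left(W,r \right)} = -1$ ($Q{\left(W,r \right)} = -2 + 1 = -1$)
$n{\left(l,Z \right)} = Z + l$
$w{\left(V,L \right)} = - 4 L$ ($w{\left(V,L \right)} = L 4 \left(-1\right) = 4 L \left(-1\right) = - 4 L$)
$225 w{\left(n{\left(4,\left(-3\right) \left(-1\right) \right)},q \right)} = 225 \left(\left(-4\right) 0\right) = 225 \cdot 0 = 0$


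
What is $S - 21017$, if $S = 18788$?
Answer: $-2229$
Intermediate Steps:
$S - 21017 = 18788 - 21017 = -2229$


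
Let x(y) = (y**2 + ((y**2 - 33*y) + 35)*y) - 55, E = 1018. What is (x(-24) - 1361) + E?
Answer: -33494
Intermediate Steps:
x(y) = -55 + y**2 + y*(35 + y**2 - 33*y) (x(y) = (y**2 + (35 + y**2 - 33*y)*y) - 55 = (y**2 + y*(35 + y**2 - 33*y)) - 55 = -55 + y**2 + y*(35 + y**2 - 33*y))
(x(-24) - 1361) + E = ((-55 + (-24)**3 - 32*(-24)**2 + 35*(-24)) - 1361) + 1018 = ((-55 - 13824 - 32*576 - 840) - 1361) + 1018 = ((-55 - 13824 - 18432 - 840) - 1361) + 1018 = (-33151 - 1361) + 1018 = -34512 + 1018 = -33494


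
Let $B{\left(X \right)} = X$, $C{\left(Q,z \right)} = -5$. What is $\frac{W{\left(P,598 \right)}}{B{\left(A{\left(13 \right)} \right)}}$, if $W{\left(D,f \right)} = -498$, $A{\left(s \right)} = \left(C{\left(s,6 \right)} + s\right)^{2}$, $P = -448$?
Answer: $- \frac{249}{32} \approx -7.7813$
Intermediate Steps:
$A{\left(s \right)} = \left(-5 + s\right)^{2}$
$\frac{W{\left(P,598 \right)}}{B{\left(A{\left(13 \right)} \right)}} = - \frac{498}{\left(-5 + 13\right)^{2}} = - \frac{498}{8^{2}} = - \frac{498}{64} = \left(-498\right) \frac{1}{64} = - \frac{249}{32}$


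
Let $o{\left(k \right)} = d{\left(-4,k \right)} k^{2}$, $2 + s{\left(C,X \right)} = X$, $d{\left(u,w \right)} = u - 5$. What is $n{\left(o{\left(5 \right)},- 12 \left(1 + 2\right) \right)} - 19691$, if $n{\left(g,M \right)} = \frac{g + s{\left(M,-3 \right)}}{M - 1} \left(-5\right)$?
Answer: $- \frac{729717}{37} \approx -19722.0$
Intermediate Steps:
$d{\left(u,w \right)} = -5 + u$
$s{\left(C,X \right)} = -2 + X$
$o{\left(k \right)} = - 9 k^{2}$ ($o{\left(k \right)} = \left(-5 - 4\right) k^{2} = - 9 k^{2}$)
$n{\left(g,M \right)} = - \frac{5 \left(-5 + g\right)}{-1 + M}$ ($n{\left(g,M \right)} = \frac{g - 5}{M - 1} \left(-5\right) = \frac{g - 5}{-1 + M} \left(-5\right) = \frac{-5 + g}{-1 + M} \left(-5\right) = - \frac{5 \left(-5 + g\right)}{-1 + M}$)
$n{\left(o{\left(5 \right)},- 12 \left(1 + 2\right) \right)} - 19691 = \frac{5 \left(5 - - 9 \cdot 5^{2}\right)}{-1 - 12 \left(1 + 2\right)} - 19691 = \frac{5 \left(5 - \left(-9\right) 25\right)}{-1 - 36} - 19691 = \frac{5 \left(5 - -225\right)}{-1 - 36} - 19691 = \frac{5 \left(5 + 225\right)}{-37} - 19691 = 5 \left(- \frac{1}{37}\right) 230 - 19691 = - \frac{1150}{37} - 19691 = - \frac{729717}{37}$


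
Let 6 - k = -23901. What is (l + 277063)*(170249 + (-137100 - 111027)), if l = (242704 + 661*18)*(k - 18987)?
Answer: -97574818327834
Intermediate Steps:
k = 23907 (k = 6 - 1*(-23901) = 6 + 23901 = 23907)
l = 1252641840 (l = (242704 + 661*18)*(23907 - 18987) = (242704 + 11898)*4920 = 254602*4920 = 1252641840)
(l + 277063)*(170249 + (-137100 - 111027)) = (1252641840 + 277063)*(170249 + (-137100 - 111027)) = 1252918903*(170249 - 248127) = 1252918903*(-77878) = -97574818327834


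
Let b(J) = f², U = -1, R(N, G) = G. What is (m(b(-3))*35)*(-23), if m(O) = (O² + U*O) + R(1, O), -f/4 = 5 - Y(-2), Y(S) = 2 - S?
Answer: -206080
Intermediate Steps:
f = -4 (f = -4*(5 - (2 - 1*(-2))) = -4*(5 - (2 + 2)) = -4*(5 - 1*4) = -4*(5 - 4) = -4*1 = -4)
b(J) = 16 (b(J) = (-4)² = 16)
m(O) = O² (m(O) = (O² - O) + O = O²)
(m(b(-3))*35)*(-23) = (16²*35)*(-23) = (256*35)*(-23) = 8960*(-23) = -206080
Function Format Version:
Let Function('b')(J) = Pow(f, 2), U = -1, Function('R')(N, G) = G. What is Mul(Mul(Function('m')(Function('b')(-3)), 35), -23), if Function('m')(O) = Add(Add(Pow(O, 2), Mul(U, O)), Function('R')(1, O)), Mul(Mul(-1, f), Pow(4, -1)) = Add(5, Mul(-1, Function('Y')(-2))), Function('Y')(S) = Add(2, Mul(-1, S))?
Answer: -206080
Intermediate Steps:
f = -4 (f = Mul(-4, Add(5, Mul(-1, Add(2, Mul(-1, -2))))) = Mul(-4, Add(5, Mul(-1, Add(2, 2)))) = Mul(-4, Add(5, Mul(-1, 4))) = Mul(-4, Add(5, -4)) = Mul(-4, 1) = -4)
Function('b')(J) = 16 (Function('b')(J) = Pow(-4, 2) = 16)
Function('m')(O) = Pow(O, 2) (Function('m')(O) = Add(Add(Pow(O, 2), Mul(-1, O)), O) = Pow(O, 2))
Mul(Mul(Function('m')(Function('b')(-3)), 35), -23) = Mul(Mul(Pow(16, 2), 35), -23) = Mul(Mul(256, 35), -23) = Mul(8960, -23) = -206080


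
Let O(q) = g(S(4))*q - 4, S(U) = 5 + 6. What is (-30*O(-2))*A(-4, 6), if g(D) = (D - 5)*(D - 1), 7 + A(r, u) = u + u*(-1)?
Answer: -26040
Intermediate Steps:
S(U) = 11
A(r, u) = -7 (A(r, u) = -7 + (u + u*(-1)) = -7 + (u - u) = -7 + 0 = -7)
g(D) = (-1 + D)*(-5 + D) (g(D) = (-5 + D)*(-1 + D) = (-1 + D)*(-5 + D))
O(q) = -4 + 60*q (O(q) = (5 + 11**2 - 6*11)*q - 4 = (5 + 121 - 66)*q - 4 = 60*q - 4 = -4 + 60*q)
(-30*O(-2))*A(-4, 6) = -30*(-4 + 60*(-2))*(-7) = -30*(-4 - 120)*(-7) = -30*(-124)*(-7) = 3720*(-7) = -26040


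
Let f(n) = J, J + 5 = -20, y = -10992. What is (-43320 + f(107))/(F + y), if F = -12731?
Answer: 43345/23723 ≈ 1.8271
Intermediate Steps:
J = -25 (J = -5 - 20 = -25)
f(n) = -25
(-43320 + f(107))/(F + y) = (-43320 - 25)/(-12731 - 10992) = -43345/(-23723) = -43345*(-1/23723) = 43345/23723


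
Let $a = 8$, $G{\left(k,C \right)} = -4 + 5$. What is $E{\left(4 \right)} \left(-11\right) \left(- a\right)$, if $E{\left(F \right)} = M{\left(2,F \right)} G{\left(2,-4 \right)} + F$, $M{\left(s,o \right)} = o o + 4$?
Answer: $2112$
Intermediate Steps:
$G{\left(k,C \right)} = 1$
$M{\left(s,o \right)} = 4 + o^{2}$ ($M{\left(s,o \right)} = o^{2} + 4 = 4 + o^{2}$)
$E{\left(F \right)} = 4 + F + F^{2}$ ($E{\left(F \right)} = \left(4 + F^{2}\right) 1 + F = \left(4 + F^{2}\right) + F = 4 + F + F^{2}$)
$E{\left(4 \right)} \left(-11\right) \left(- a\right) = \left(4 + 4 + 4^{2}\right) \left(-11\right) \left(\left(-1\right) 8\right) = \left(4 + 4 + 16\right) \left(-11\right) \left(-8\right) = 24 \left(-11\right) \left(-8\right) = \left(-264\right) \left(-8\right) = 2112$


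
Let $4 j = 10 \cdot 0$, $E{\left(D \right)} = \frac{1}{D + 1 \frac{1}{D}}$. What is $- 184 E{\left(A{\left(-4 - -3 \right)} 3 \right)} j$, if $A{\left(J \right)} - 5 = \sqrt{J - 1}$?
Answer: $0$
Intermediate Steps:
$A{\left(J \right)} = 5 + \sqrt{-1 + J}$ ($A{\left(J \right)} = 5 + \sqrt{J - 1} = 5 + \sqrt{-1 + J}$)
$E{\left(D \right)} = \frac{1}{D + \frac{1}{D}}$
$j = 0$ ($j = \frac{10 \cdot 0}{4} = \frac{1}{4} \cdot 0 = 0$)
$- 184 E{\left(A{\left(-4 - -3 \right)} 3 \right)} j = - 184 \frac{\left(5 + \sqrt{-1 - 1}\right) 3}{1 + \left(\left(5 + \sqrt{-1 - 1}\right) 3\right)^{2}} \cdot 0 = - 184 \frac{\left(5 + \sqrt{-2}\right) 3}{1 + \left(\left(5 + \sqrt{-2}\right) 3\right)^{2}} \cdot 0 = - 184 \frac{\left(5 + i \sqrt{2}\right) 3}{1 + \left(\left(5 + i \sqrt{2}\right) 3\right)^{2}} \cdot 0 = - 184 \frac{15 + 3 i \sqrt{2}}{1 + \left(15 + 3 i \sqrt{2}\right)^{2}} \cdot 0 = - \frac{184 \left(15 + 3 i \sqrt{2}\right)}{1 + \left(15 + 3 i \sqrt{2}\right)^{2}} \cdot 0 = 0$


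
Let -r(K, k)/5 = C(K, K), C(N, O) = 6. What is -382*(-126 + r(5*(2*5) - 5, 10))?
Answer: 59592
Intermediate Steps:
r(K, k) = -30 (r(K, k) = -5*6 = -30)
-382*(-126 + r(5*(2*5) - 5, 10)) = -382*(-126 - 30) = -382*(-156) = 59592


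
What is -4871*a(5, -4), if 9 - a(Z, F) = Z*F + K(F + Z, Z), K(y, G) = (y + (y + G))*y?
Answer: -107162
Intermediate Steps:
K(y, G) = y*(G + 2*y) (K(y, G) = (y + (G + y))*y = (G + 2*y)*y = y*(G + 2*y))
a(Z, F) = 9 - F*Z - (F + Z)*(2*F + 3*Z) (a(Z, F) = 9 - (Z*F + (F + Z)*(Z + 2*(F + Z))) = 9 - (F*Z + (F + Z)*(Z + (2*F + 2*Z))) = 9 - (F*Z + (F + Z)*(2*F + 3*Z)) = 9 + (-F*Z - (F + Z)*(2*F + 3*Z)) = 9 - F*Z - (F + Z)*(2*F + 3*Z))
-4871*a(5, -4) = -4871*(9 - 1*(-4)*5 - (-4 + 5)*(2*(-4) + 3*5)) = -4871*(9 + 20 - 1*1*(-8 + 15)) = -4871*(9 + 20 - 1*1*7) = -4871*(9 + 20 - 7) = -4871*22 = -107162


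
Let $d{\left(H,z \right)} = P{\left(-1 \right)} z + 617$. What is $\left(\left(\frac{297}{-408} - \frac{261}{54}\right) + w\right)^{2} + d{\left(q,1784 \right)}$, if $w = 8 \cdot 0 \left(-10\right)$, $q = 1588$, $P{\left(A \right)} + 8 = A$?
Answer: $- \frac{2564889335}{166464} \approx -15408.0$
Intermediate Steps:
$P{\left(A \right)} = -8 + A$
$d{\left(H,z \right)} = 617 - 9 z$ ($d{\left(H,z \right)} = \left(-8 - 1\right) z + 617 = - 9 z + 617 = 617 - 9 z$)
$w = 0$ ($w = 0 \left(-10\right) = 0$)
$\left(\left(\frac{297}{-408} - \frac{261}{54}\right) + w\right)^{2} + d{\left(q,1784 \right)} = \left(\left(\frac{297}{-408} - \frac{261}{54}\right) + 0\right)^{2} + \left(617 - 16056\right) = \left(\left(297 \left(- \frac{1}{408}\right) - \frac{29}{6}\right) + 0\right)^{2} + \left(617 - 16056\right) = \left(\left(- \frac{99}{136} - \frac{29}{6}\right) + 0\right)^{2} - 15439 = \left(- \frac{2269}{408} + 0\right)^{2} - 15439 = \left(- \frac{2269}{408}\right)^{2} - 15439 = \frac{5148361}{166464} - 15439 = - \frac{2564889335}{166464}$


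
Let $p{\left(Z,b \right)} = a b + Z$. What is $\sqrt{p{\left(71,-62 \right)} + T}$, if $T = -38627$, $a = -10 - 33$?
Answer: $i \sqrt{35890} \approx 189.45 i$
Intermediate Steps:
$a = -43$ ($a = -10 - 33 = -43$)
$p{\left(Z,b \right)} = Z - 43 b$ ($p{\left(Z,b \right)} = - 43 b + Z = Z - 43 b$)
$\sqrt{p{\left(71,-62 \right)} + T} = \sqrt{\left(71 - -2666\right) - 38627} = \sqrt{\left(71 + 2666\right) - 38627} = \sqrt{2737 - 38627} = \sqrt{-35890} = i \sqrt{35890}$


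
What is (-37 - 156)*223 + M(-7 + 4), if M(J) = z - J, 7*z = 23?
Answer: -301229/7 ≈ -43033.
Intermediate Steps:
z = 23/7 (z = (⅐)*23 = 23/7 ≈ 3.2857)
M(J) = 23/7 - J
(-37 - 156)*223 + M(-7 + 4) = (-37 - 156)*223 + (23/7 - (-7 + 4)) = -193*223 + (23/7 - 1*(-3)) = -43039 + (23/7 + 3) = -43039 + 44/7 = -301229/7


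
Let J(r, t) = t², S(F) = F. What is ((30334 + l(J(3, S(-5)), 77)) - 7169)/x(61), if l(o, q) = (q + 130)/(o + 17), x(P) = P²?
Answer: 324379/52094 ≈ 6.2268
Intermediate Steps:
l(o, q) = (130 + q)/(17 + o)
((30334 + l(J(3, S(-5)), 77)) - 7169)/x(61) = ((30334 + (130 + 77)/(17 + (-5)²)) - 7169)/(61²) = ((30334 + 207/(17 + 25)) - 7169)/3721 = ((30334 + 207/42) - 7169)*(1/3721) = ((30334 + (1/42)*207) - 7169)*(1/3721) = ((30334 + 69/14) - 7169)*(1/3721) = (424745/14 - 7169)*(1/3721) = (324379/14)*(1/3721) = 324379/52094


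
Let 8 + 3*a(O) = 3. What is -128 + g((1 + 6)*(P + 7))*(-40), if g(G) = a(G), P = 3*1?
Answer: -184/3 ≈ -61.333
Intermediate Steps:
a(O) = -5/3 (a(O) = -8/3 + (⅓)*3 = -8/3 + 1 = -5/3)
P = 3
g(G) = -5/3
-128 + g((1 + 6)*(P + 7))*(-40) = -128 - 5/3*(-40) = -128 + 200/3 = -184/3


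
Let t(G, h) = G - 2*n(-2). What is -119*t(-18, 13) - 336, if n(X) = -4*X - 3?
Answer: 2996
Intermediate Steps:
n(X) = -3 - 4*X
t(G, h) = -10 + G (t(G, h) = G - 2*(-3 - 4*(-2)) = G - 2*(-3 + 8) = G - 2*5 = G - 10 = -10 + G)
-119*t(-18, 13) - 336 = -119*(-10 - 18) - 336 = -119*(-28) - 336 = 3332 - 336 = 2996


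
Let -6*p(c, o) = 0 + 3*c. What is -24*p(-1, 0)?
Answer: -12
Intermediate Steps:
p(c, o) = -c/2 (p(c, o) = -(0 + 3*c)/6 = -c/2)
-24*p(-1, 0) = -(-12)*(-1) = -24*½ = -12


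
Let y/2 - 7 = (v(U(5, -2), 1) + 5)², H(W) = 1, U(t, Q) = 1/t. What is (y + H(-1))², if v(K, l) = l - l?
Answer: 4225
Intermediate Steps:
v(K, l) = 0
y = 64 (y = 14 + 2*(0 + 5)² = 14 + 2*5² = 14 + 2*25 = 14 + 50 = 64)
(y + H(-1))² = (64 + 1)² = 65² = 4225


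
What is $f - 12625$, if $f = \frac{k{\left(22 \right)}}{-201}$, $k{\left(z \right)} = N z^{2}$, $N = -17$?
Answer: $- \frac{2529397}{201} \approx -12584.0$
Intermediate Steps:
$k{\left(z \right)} = - 17 z^{2}$
$f = \frac{8228}{201}$ ($f = \frac{\left(-17\right) 22^{2}}{-201} = \left(-17\right) 484 \left(- \frac{1}{201}\right) = \left(-8228\right) \left(- \frac{1}{201}\right) = \frac{8228}{201} \approx 40.935$)
$f - 12625 = \frac{8228}{201} - 12625 = - \frac{2529397}{201}$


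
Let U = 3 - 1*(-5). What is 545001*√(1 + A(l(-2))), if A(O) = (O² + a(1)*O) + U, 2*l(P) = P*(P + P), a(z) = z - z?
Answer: 2725005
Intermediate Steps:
a(z) = 0
U = 8 (U = 3 + 5 = 8)
l(P) = P² (l(P) = (P*(P + P))/2 = (P*(2*P))/2 = (2*P²)/2 = P²)
A(O) = 8 + O² (A(O) = (O² + 0*O) + 8 = (O² + 0) + 8 = O² + 8 = 8 + O²)
545001*√(1 + A(l(-2))) = 545001*√(1 + (8 + ((-2)²)²)) = 545001*√(1 + (8 + 4²)) = 545001*√(1 + (8 + 16)) = 545001*√(1 + 24) = 545001*√25 = 545001*5 = 2725005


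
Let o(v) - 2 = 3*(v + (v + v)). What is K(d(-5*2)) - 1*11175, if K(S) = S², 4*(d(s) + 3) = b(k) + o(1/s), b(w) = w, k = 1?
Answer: -17870199/1600 ≈ -11169.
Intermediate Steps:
o(v) = 2 + 9*v (o(v) = 2 + 3*(v + (v + v)) = 2 + 3*(v + 2*v) = 2 + 3*(3*v) = 2 + 9*v)
d(s) = -9/4 + 9/(4*s) (d(s) = -3 + (1 + (2 + 9/s))/4 = -3 + (3 + 9/s)/4 = -3 + (¾ + 9/(4*s)) = -9/4 + 9/(4*s))
K(d(-5*2)) - 1*11175 = (9*(1 - (-5)*2)/(4*((-5*2))))² - 1*11175 = ((9/4)*(1 - 1*(-10))/(-10))² - 11175 = ((9/4)*(-⅒)*(1 + 10))² - 11175 = ((9/4)*(-⅒)*11)² - 11175 = (-99/40)² - 11175 = 9801/1600 - 11175 = -17870199/1600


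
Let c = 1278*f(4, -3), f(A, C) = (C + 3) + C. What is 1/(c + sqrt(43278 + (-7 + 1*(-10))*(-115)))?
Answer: -3834/14654323 - sqrt(45233)/14654323 ≈ -0.00027614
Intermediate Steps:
f(A, C) = 3 + 2*C (f(A, C) = (3 + C) + C = 3 + 2*C)
c = -3834 (c = 1278*(3 + 2*(-3)) = 1278*(3 - 6) = 1278*(-3) = -3834)
1/(c + sqrt(43278 + (-7 + 1*(-10))*(-115))) = 1/(-3834 + sqrt(43278 + (-7 + 1*(-10))*(-115))) = 1/(-3834 + sqrt(43278 + (-7 - 10)*(-115))) = 1/(-3834 + sqrt(43278 - 17*(-115))) = 1/(-3834 + sqrt(43278 + 1955)) = 1/(-3834 + sqrt(45233))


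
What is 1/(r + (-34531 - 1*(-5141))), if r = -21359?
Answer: -1/50749 ≈ -1.9705e-5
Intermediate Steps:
1/(r + (-34531 - 1*(-5141))) = 1/(-21359 + (-34531 - 1*(-5141))) = 1/(-21359 + (-34531 + 5141)) = 1/(-21359 - 29390) = 1/(-50749) = -1/50749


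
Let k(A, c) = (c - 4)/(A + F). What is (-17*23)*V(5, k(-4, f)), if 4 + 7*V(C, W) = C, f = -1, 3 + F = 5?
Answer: -391/7 ≈ -55.857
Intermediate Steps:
F = 2 (F = -3 + 5 = 2)
k(A, c) = (-4 + c)/(2 + A) (k(A, c) = (c - 4)/(A + 2) = (-4 + c)/(2 + A))
V(C, W) = -4/7 + C/7
(-17*23)*V(5, k(-4, f)) = (-17*23)*(-4/7 + (1/7)*5) = -391*(-4/7 + 5/7) = -391*1/7 = -391/7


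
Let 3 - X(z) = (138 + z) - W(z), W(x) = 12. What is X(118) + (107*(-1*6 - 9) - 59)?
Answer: -1905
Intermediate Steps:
X(z) = -123 - z (X(z) = 3 - ((138 + z) - 1*12) = 3 - ((138 + z) - 12) = 3 - (126 + z) = 3 + (-126 - z) = -123 - z)
X(118) + (107*(-1*6 - 9) - 59) = (-123 - 1*118) + (107*(-1*6 - 9) - 59) = (-123 - 118) + (107*(-6 - 9) - 59) = -241 + (107*(-15) - 59) = -241 + (-1605 - 59) = -241 - 1664 = -1905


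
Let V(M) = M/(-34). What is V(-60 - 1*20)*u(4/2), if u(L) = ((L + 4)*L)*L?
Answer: 960/17 ≈ 56.471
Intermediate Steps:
V(M) = -M/34 (V(M) = M*(-1/34) = -M/34)
u(L) = L**2*(4 + L) (u(L) = ((4 + L)*L)*L = (L*(4 + L))*L = L**2*(4 + L))
V(-60 - 1*20)*u(4/2) = (-(-60 - 1*20)/34)*((4/2)**2*(4 + 4/2)) = (-(-60 - 20)/34)*((4*(1/2))**2*(4 + 4*(1/2))) = (-1/34*(-80))*(2**2*(4 + 2)) = 40*(4*6)/17 = (40/17)*24 = 960/17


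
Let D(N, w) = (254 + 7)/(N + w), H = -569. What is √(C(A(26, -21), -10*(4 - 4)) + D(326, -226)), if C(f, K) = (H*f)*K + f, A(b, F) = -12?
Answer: I*√939/10 ≈ 3.0643*I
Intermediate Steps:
C(f, K) = f - 569*K*f (C(f, K) = (-569*f)*K + f = -569*K*f + f = f - 569*K*f)
D(N, w) = 261/(N + w)
√(C(A(26, -21), -10*(4 - 4)) + D(326, -226)) = √(-12*(1 - (-5690)*(4 - 4)) + 261/(326 - 226)) = √(-12*(1 - (-5690)*0) + 261/100) = √(-12*(1 - 569*0) + 261*(1/100)) = √(-12*(1 + 0) + 261/100) = √(-12*1 + 261/100) = √(-12 + 261/100) = √(-939/100) = I*√939/10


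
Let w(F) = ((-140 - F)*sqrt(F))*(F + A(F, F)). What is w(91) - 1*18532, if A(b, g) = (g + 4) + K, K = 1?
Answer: -18532 - 43197*sqrt(91) ≈ -4.3061e+5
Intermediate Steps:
A(b, g) = 5 + g (A(b, g) = (g + 4) + 1 = (4 + g) + 1 = 5 + g)
w(F) = sqrt(F)*(-140 - F)*(5 + 2*F) (w(F) = ((-140 - F)*sqrt(F))*(F + (5 + F)) = (sqrt(F)*(-140 - F))*(5 + 2*F) = sqrt(F)*(-140 - F)*(5 + 2*F))
w(91) - 1*18532 = sqrt(91)*(-700 - 285*91 - 2*91**2) - 1*18532 = sqrt(91)*(-700 - 25935 - 2*8281) - 18532 = sqrt(91)*(-700 - 25935 - 16562) - 18532 = sqrt(91)*(-43197) - 18532 = -43197*sqrt(91) - 18532 = -18532 - 43197*sqrt(91)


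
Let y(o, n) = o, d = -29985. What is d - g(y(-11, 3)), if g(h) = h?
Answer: -29974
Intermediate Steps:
d - g(y(-11, 3)) = -29985 - 1*(-11) = -29985 + 11 = -29974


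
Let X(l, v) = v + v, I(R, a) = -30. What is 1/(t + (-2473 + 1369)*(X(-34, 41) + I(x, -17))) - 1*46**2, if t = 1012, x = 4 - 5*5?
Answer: -119333937/56396 ≈ -2116.0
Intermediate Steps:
x = -21 (x = 4 - 25 = -21)
X(l, v) = 2*v
1/(t + (-2473 + 1369)*(X(-34, 41) + I(x, -17))) - 1*46**2 = 1/(1012 + (-2473 + 1369)*(2*41 - 30)) - 1*46**2 = 1/(1012 - 1104*(82 - 30)) - 1*2116 = 1/(1012 - 1104*52) - 2116 = 1/(1012 - 57408) - 2116 = 1/(-56396) - 2116 = -1/56396 - 2116 = -119333937/56396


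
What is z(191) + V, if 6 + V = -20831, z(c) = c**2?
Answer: 15644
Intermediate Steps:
V = -20837 (V = -6 - 20831 = -20837)
z(191) + V = 191**2 - 20837 = 36481 - 20837 = 15644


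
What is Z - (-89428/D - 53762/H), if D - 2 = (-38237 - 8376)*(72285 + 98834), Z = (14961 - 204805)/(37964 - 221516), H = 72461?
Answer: 47108958540540440761/26522150875724189760 ≈ 1.7762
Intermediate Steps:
Z = 47461/45888 (Z = -189844/(-183552) = -189844*(-1/183552) = 47461/45888 ≈ 1.0343)
D = -7976369945 (D = 2 + (-38237 - 8376)*(72285 + 98834) = 2 - 46613*171119 = 2 - 7976369947 = -7976369945)
Z - (-89428/D - 53762/H) = 47461/45888 - (-89428/(-7976369945) - 53762/72461) = 47461/45888 - (-89428*(-1/7976369945) - 53762*1/72461) = 47461/45888 - (89428/7976369945 - 53762/72461) = 47461/45888 - 1*(-428819120940782/577975742584645) = 47461/45888 + 428819120940782/577975742584645 = 47108958540540440761/26522150875724189760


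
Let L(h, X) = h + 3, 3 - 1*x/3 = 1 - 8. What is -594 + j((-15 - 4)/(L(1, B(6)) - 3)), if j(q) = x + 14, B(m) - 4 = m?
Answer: -550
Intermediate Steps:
B(m) = 4 + m
x = 30 (x = 9 - 3*(1 - 8) = 9 - 3*(-7) = 9 + 21 = 30)
L(h, X) = 3 + h
j(q) = 44 (j(q) = 30 + 14 = 44)
-594 + j((-15 - 4)/(L(1, B(6)) - 3)) = -594 + 44 = -550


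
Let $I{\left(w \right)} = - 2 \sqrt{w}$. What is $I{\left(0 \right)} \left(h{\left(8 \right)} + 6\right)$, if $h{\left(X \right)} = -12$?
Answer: $0$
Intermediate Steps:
$I{\left(0 \right)} \left(h{\left(8 \right)} + 6\right) = - 2 \sqrt{0} \left(-12 + 6\right) = \left(-2\right) 0 \left(-6\right) = 0 \left(-6\right) = 0$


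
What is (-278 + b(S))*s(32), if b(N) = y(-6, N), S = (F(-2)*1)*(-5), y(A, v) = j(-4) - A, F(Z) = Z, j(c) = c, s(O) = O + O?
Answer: -17664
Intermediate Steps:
s(O) = 2*O
y(A, v) = -4 - A
S = 10 (S = -2*1*(-5) = -2*(-5) = 10)
b(N) = 2 (b(N) = -4 - 1*(-6) = -4 + 6 = 2)
(-278 + b(S))*s(32) = (-278 + 2)*(2*32) = -276*64 = -17664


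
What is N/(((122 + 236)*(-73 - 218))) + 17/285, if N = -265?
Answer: 615517/9896910 ≈ 0.062193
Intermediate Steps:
N/(((122 + 236)*(-73 - 218))) + 17/285 = -265*1/((-73 - 218)*(122 + 236)) + 17/285 = -265/(358*(-291)) + 17*(1/285) = -265/(-104178) + 17/285 = -265*(-1/104178) + 17/285 = 265/104178 + 17/285 = 615517/9896910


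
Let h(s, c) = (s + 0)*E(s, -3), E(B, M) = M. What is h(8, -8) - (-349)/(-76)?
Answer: -2173/76 ≈ -28.592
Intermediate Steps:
h(s, c) = -3*s (h(s, c) = (s + 0)*(-3) = s*(-3) = -3*s)
h(8, -8) - (-349)/(-76) = -3*8 - (-349)/(-76) = -24 - (-349)*(-1)/76 = -24 - 1*349/76 = -24 - 349/76 = -2173/76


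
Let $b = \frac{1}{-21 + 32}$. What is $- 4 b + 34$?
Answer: $\frac{370}{11} \approx 33.636$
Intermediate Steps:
$b = \frac{1}{11} \approx 0.090909$
$- 4 b + 34 = \left(-4\right) \frac{1}{11} + 34 = - \frac{4}{11} + 34 = \frac{370}{11}$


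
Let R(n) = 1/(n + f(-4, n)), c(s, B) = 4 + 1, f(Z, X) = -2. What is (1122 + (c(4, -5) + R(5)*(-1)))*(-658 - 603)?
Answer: -4262180/3 ≈ -1.4207e+6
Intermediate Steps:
c(s, B) = 5
R(n) = 1/(-2 + n) (R(n) = 1/(n - 2) = 1/(-2 + n))
(1122 + (c(4, -5) + R(5)*(-1)))*(-658 - 603) = (1122 + (5 - 1/(-2 + 5)))*(-658 - 603) = (1122 + (5 - 1/3))*(-1261) = (1122 + (5 + (⅓)*(-1)))*(-1261) = (1122 + (5 - ⅓))*(-1261) = (1122 + 14/3)*(-1261) = (3380/3)*(-1261) = -4262180/3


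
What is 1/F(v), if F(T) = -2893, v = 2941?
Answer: -1/2893 ≈ -0.00034566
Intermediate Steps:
1/F(v) = 1/(-2893) = -1/2893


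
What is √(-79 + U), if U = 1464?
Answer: √1385 ≈ 37.216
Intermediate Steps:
√(-79 + U) = √(-79 + 1464) = √1385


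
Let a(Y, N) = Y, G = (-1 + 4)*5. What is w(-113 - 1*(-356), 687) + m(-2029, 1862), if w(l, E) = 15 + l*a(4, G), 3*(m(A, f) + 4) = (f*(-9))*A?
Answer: 11334977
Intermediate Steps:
G = 15 (G = 3*5 = 15)
m(A, f) = -4 - 3*A*f (m(A, f) = -4 + ((f*(-9))*A)/3 = -4 + ((-9*f)*A)/3 = -4 + (-9*A*f)/3 = -4 - 3*A*f)
w(l, E) = 15 + 4*l (w(l, E) = 15 + l*4 = 15 + 4*l)
w(-113 - 1*(-356), 687) + m(-2029, 1862) = (15 + 4*(-113 - 1*(-356))) + (-4 - 3*(-2029)*1862) = (15 + 4*(-113 + 356)) + (-4 + 11333994) = (15 + 4*243) + 11333990 = (15 + 972) + 11333990 = 987 + 11333990 = 11334977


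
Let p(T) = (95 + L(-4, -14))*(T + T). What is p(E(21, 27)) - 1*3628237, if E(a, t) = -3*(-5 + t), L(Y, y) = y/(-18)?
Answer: -10922639/3 ≈ -3.6409e+6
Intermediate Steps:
L(Y, y) = -y/18 (L(Y, y) = y*(-1/18) = -y/18)
E(a, t) = 15 - 3*t
p(T) = 1724*T/9 (p(T) = (95 - 1/18*(-14))*(T + T) = (95 + 7/9)*(2*T) = 862*(2*T)/9 = 1724*T/9)
p(E(21, 27)) - 1*3628237 = 1724*(15 - 3*27)/9 - 1*3628237 = 1724*(15 - 81)/9 - 3628237 = (1724/9)*(-66) - 3628237 = -37928/3 - 3628237 = -10922639/3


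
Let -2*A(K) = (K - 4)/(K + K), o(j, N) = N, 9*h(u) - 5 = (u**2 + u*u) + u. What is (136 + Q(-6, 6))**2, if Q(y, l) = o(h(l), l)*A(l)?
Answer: 73441/4 ≈ 18360.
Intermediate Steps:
h(u) = 5/9 + u/9 + 2*u**2/9 (h(u) = 5/9 + ((u**2 + u*u) + u)/9 = 5/9 + ((u**2 + u**2) + u)/9 = 5/9 + (2*u**2 + u)/9 = 5/9 + (u + 2*u**2)/9 = 5/9 + (u/9 + 2*u**2/9) = 5/9 + u/9 + 2*u**2/9)
A(K) = -(-4 + K)/(4*K) (A(K) = -(K - 4)/(2*(K + K)) = -(-4 + K)/(2*(2*K)) = -(-4 + K)*1/(2*K)/2 = -(-4 + K)/(4*K))
Q(y, l) = 1 - l/4 (Q(y, l) = l*((4 - l)/(4*l)) = 1 - l/4)
(136 + Q(-6, 6))**2 = (136 + (1 - 1/4*6))**2 = (136 + (1 - 3/2))**2 = (136 - 1/2)**2 = (271/2)**2 = 73441/4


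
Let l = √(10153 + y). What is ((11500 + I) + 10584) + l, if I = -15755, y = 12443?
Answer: 6329 + 2*√5649 ≈ 6479.3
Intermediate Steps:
l = 2*√5649 (l = √(10153 + 12443) = √22596 = 2*√5649 ≈ 150.32)
((11500 + I) + 10584) + l = ((11500 - 15755) + 10584) + 2*√5649 = (-4255 + 10584) + 2*√5649 = 6329 + 2*√5649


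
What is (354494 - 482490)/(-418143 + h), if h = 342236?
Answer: 127996/75907 ≈ 1.6862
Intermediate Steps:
(354494 - 482490)/(-418143 + h) = (354494 - 482490)/(-418143 + 342236) = -127996/(-75907) = -127996*(-1/75907) = 127996/75907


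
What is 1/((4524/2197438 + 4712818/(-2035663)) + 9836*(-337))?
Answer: -2236621615697/7413806414900558640 ≈ -3.0168e-7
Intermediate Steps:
1/((4524/2197438 + 4712818/(-2035663)) + 9836*(-337)) = 1/((4524*(1/2197438) + 4712818*(-1/2035663)) - 3314732) = 1/((2262/1098719 - 4712818/2035663) - 3314732) = 1/(-5173458010436/2236621615697 - 3314732) = 1/(-7413806414900558640/2236621615697) = -2236621615697/7413806414900558640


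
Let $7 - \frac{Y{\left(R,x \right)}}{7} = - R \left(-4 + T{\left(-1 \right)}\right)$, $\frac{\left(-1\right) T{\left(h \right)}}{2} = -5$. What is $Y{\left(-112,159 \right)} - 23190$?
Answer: $-27845$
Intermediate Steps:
$T{\left(h \right)} = 10$ ($T{\left(h \right)} = \left(-2\right) \left(-5\right) = 10$)
$Y{\left(R,x \right)} = 49 + 42 R$ ($Y{\left(R,x \right)} = 49 - 7 - R \left(-4 + 10\right) = 49 - 7 - R 6 = 49 - 7 \left(- 6 R\right) = 49 + 42 R$)
$Y{\left(-112,159 \right)} - 23190 = \left(49 + 42 \left(-112\right)\right) - 23190 = \left(49 - 4704\right) - 23190 = -4655 - 23190 = -27845$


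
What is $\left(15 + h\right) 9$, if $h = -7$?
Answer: $72$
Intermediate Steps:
$\left(15 + h\right) 9 = \left(15 - 7\right) 9 = 8 \cdot 9 = 72$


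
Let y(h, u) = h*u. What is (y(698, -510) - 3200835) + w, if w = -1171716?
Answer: -4728531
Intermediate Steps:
(y(698, -510) - 3200835) + w = (698*(-510) - 3200835) - 1171716 = (-355980 - 3200835) - 1171716 = -3556815 - 1171716 = -4728531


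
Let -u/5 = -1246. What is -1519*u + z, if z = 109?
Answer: -9463261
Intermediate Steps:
u = 6230 (u = -5*(-1246) = 6230)
-1519*u + z = -1519*6230 + 109 = -9463370 + 109 = -9463261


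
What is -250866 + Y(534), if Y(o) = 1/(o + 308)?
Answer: -211229171/842 ≈ -2.5087e+5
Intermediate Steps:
Y(o) = 1/(308 + o)
-250866 + Y(534) = -250866 + 1/(308 + 534) = -250866 + 1/842 = -211229171/842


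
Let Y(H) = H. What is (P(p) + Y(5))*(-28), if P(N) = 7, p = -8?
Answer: -336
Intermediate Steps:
(P(p) + Y(5))*(-28) = (7 + 5)*(-28) = 12*(-28) = -336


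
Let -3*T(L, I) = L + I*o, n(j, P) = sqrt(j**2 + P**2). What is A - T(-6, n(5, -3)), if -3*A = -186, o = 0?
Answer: 60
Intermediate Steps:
n(j, P) = sqrt(P**2 + j**2)
A = 62 (A = -1/3*(-186) = 62)
T(L, I) = -L/3 (T(L, I) = -(L + I*0)/3 = -(L + 0)/3 = -L/3)
A - T(-6, n(5, -3)) = 62 - (-1)*(-6)/3 = 62 - 1*2 = 62 - 2 = 60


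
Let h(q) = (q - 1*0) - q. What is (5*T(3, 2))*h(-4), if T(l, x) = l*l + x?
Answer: 0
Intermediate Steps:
h(q) = 0 (h(q) = (q + 0) - q = q - q = 0)
T(l, x) = x + l² (T(l, x) = l² + x = x + l²)
(5*T(3, 2))*h(-4) = (5*(2 + 3²))*0 = (5*(2 + 9))*0 = (5*11)*0 = 55*0 = 0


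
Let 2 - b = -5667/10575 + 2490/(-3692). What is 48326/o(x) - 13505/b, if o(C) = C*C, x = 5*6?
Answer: -39040811808403/9400508550 ≈ -4153.1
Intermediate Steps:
x = 30
o(C) = C²
b = 20890019/6507150 (b = 2 - (-5667/10575 + 2490/(-3692)) = 2 - (-5667*1/10575 + 2490*(-1/3692)) = 2 - (-1889/3525 - 1245/1846) = 2 - 1*(-7875719/6507150) = 2 + 7875719/6507150 = 20890019/6507150 ≈ 3.2103)
48326/o(x) - 13505/b = 48326/(30²) - 13505/20890019/6507150 = 48326/900 - 13505*6507150/20890019 = 48326*(1/900) - 87879060750/20890019 = 24163/450 - 87879060750/20890019 = -39040811808403/9400508550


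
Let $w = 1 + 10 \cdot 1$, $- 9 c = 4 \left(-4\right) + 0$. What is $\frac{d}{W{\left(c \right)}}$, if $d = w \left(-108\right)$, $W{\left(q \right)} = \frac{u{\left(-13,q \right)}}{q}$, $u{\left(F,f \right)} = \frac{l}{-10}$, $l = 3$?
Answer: $7040$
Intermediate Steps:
$u{\left(F,f \right)} = - \frac{3}{10}$ ($u{\left(F,f \right)} = \frac{3}{-10} = 3 \left(- \frac{1}{10}\right) = - \frac{3}{10}$)
$c = \frac{16}{9}$ ($c = - \frac{4 \left(-4\right) + 0}{9} = - \frac{-16 + 0}{9} = \left(- \frac{1}{9}\right) \left(-16\right) = \frac{16}{9} \approx 1.7778$)
$w = 11$ ($w = 1 + 10 = 11$)
$W{\left(q \right)} = - \frac{3}{10 q}$
$d = -1188$ ($d = 11 \left(-108\right) = -1188$)
$\frac{d}{W{\left(c \right)}} = - \frac{1188}{\left(- \frac{3}{10}\right) \frac{1}{\frac{16}{9}}} = - \frac{1188}{\left(- \frac{3}{10}\right) \frac{9}{16}} = - \frac{1188}{- \frac{27}{160}} = \left(-1188\right) \left(- \frac{160}{27}\right) = 7040$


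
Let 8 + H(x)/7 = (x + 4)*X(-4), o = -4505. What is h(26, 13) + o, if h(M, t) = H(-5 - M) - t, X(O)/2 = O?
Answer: -3062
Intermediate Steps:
X(O) = 2*O
H(x) = -280 - 56*x (H(x) = -56 + 7*((x + 4)*(2*(-4))) = -56 + 7*((4 + x)*(-8)) = -56 + 7*(-32 - 8*x) = -56 + (-224 - 56*x) = -280 - 56*x)
h(M, t) = -t + 56*M (h(M, t) = (-280 - 56*(-5 - M)) - t = (-280 + (280 + 56*M)) - t = 56*M - t = -t + 56*M)
h(26, 13) + o = (-1*13 + 56*26) - 4505 = (-13 + 1456) - 4505 = 1443 - 4505 = -3062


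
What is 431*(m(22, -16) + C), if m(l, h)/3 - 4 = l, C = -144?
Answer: -28446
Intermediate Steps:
m(l, h) = 12 + 3*l
431*(m(22, -16) + C) = 431*((12 + 3*22) - 144) = 431*((12 + 66) - 144) = 431*(78 - 144) = 431*(-66) = -28446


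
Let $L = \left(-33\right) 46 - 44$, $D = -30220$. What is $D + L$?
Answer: $-31782$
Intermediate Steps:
$L = -1562$ ($L = -1518 - 44 = -1562$)
$D + L = -30220 - 1562 = -31782$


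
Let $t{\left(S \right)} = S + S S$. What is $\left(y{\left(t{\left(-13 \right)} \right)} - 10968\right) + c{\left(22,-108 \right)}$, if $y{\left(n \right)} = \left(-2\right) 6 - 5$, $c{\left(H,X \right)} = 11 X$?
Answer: $-12173$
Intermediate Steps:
$t{\left(S \right)} = S + S^{2}$
$y{\left(n \right)} = -17$ ($y{\left(n \right)} = -12 - 5 = -17$)
$\left(y{\left(t{\left(-13 \right)} \right)} - 10968\right) + c{\left(22,-108 \right)} = \left(-17 - 10968\right) + 11 \left(-108\right) = -10985 - 1188 = -12173$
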